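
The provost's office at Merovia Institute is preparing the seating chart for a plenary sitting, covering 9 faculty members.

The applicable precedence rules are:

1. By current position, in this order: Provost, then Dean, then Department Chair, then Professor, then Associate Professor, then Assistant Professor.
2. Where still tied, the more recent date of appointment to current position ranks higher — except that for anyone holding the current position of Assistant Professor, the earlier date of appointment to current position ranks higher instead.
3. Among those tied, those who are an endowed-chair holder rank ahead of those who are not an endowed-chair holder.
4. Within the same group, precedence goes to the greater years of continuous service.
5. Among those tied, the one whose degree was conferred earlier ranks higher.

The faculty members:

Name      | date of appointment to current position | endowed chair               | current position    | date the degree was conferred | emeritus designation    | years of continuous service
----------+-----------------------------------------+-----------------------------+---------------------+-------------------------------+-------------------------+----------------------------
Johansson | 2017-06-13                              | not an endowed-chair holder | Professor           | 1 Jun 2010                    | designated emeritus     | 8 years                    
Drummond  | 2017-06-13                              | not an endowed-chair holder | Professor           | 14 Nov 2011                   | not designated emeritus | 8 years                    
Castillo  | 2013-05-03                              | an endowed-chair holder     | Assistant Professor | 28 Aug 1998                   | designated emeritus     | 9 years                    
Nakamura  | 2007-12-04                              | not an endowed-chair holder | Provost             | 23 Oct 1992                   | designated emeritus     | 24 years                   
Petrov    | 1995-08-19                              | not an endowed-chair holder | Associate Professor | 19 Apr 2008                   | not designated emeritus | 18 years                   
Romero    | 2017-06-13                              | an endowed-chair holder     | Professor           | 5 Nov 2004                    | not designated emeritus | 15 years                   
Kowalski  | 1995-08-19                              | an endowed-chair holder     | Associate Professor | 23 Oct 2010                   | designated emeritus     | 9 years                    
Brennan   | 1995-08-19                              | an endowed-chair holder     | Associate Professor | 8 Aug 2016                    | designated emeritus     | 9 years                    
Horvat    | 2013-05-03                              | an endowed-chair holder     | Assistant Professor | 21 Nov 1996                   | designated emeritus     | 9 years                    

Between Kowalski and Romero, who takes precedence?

Romero

By current position: Nakamura (Provost); then Romero, Johansson and Drummond (Professor); then Kowalski, Brennan and Petrov (Associate Professor); then Horvat and Castillo (Assistant Professor).
Romero, Johansson and Drummond all have date of appointment to current position 2017-06-13, so the next rule applies.
Among Romero, Johansson and Drummond, an endowed-chair holder before not an endowed-chair holder: Romero (an endowed-chair holder) before Johansson and Drummond (not an endowed-chair holder).
Johansson and Drummond both have years of continuous service 8 years, so the next rule applies.
Among Johansson and Drummond, by date the degree was conferred (earlier first): Johansson (1 Jun 2010) before Drummond (14 Nov 2011).
Kowalski, Brennan and Petrov all have date of appointment to current position 1995-08-19, so the next rule applies.
Among Kowalski, Brennan and Petrov, an endowed-chair holder before not an endowed-chair holder: Kowalski and Brennan (an endowed-chair holder) before Petrov (not an endowed-chair holder).
Kowalski and Brennan both have years of continuous service 9 years, so the next rule applies.
Among Kowalski and Brennan, by date the degree was conferred (earlier first): Kowalski (23 Oct 2010) before Brennan (8 Aug 2016).
Horvat and Castillo both have date of appointment to current position 2013-05-03, so the next rule applies.
Horvat and Castillo are each an endowed-chair holder, so the next rule applies.
Horvat and Castillo both have years of continuous service 9 years, so the next rule applies.
Among Horvat and Castillo, by date the degree was conferred (earlier first): Horvat (21 Nov 1996) before Castillo (28 Aug 1998).
So Romero takes precedence.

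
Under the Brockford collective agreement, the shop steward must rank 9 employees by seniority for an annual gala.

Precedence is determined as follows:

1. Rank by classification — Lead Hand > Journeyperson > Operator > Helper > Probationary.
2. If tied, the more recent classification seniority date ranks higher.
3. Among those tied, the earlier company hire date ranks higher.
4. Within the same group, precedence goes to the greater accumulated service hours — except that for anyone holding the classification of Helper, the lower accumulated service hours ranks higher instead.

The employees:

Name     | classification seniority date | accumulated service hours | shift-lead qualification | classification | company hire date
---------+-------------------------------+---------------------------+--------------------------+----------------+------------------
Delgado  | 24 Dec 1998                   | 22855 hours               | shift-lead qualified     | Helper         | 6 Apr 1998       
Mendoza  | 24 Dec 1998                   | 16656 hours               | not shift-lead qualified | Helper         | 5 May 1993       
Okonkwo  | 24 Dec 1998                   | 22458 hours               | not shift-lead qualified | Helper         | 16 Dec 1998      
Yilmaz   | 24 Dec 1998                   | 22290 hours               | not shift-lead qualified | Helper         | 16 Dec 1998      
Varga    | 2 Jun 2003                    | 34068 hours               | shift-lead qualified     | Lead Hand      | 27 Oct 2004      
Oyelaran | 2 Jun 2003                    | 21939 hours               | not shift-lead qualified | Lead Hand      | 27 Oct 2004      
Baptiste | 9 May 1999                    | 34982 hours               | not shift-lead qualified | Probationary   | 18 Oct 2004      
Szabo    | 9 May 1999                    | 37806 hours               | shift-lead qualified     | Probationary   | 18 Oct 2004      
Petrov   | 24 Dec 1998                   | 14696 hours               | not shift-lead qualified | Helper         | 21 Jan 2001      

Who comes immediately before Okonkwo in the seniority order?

Yilmaz

By classification: Varga and Oyelaran (Lead Hand); then Mendoza, Delgado, Yilmaz, Okonkwo and Petrov (Helper); then Szabo and Baptiste (Probationary).
Varga and Oyelaran both have classification seniority date 2 Jun 2003, so the next rule applies.
Varga and Oyelaran both have company hire date 27 Oct 2004, so the next rule applies.
Among Varga and Oyelaran, by accumulated service hours (higher first): Varga (34068 hours) before Oyelaran (21939 hours).
Mendoza, Delgado, Yilmaz, Okonkwo and Petrov all have classification seniority date 24 Dec 1998, so the next rule applies.
Among Mendoza, Delgado, Yilmaz, Okonkwo and Petrov, by company hire date (earlier first): Mendoza (5 May 1993) before Delgado (6 Apr 1998) before Yilmaz and Okonkwo (16 Dec 1998) before Petrov (21 Jan 2001).
Among Yilmaz and Okonkwo, by accumulated service hours (lower first) (reversed rule for this group): Yilmaz (22290 hours) before Okonkwo (22458 hours).
Szabo and Baptiste both have classification seniority date 9 May 1999, so the next rule applies.
Szabo and Baptiste both have company hire date 18 Oct 2004, so the next rule applies.
Among Szabo and Baptiste, by accumulated service hours (higher first): Szabo (37806 hours) before Baptiste (34982 hours).
Order: Varga, Oyelaran, Mendoza, Delgado, Yilmaz, Okonkwo, Petrov, Szabo, Baptiste.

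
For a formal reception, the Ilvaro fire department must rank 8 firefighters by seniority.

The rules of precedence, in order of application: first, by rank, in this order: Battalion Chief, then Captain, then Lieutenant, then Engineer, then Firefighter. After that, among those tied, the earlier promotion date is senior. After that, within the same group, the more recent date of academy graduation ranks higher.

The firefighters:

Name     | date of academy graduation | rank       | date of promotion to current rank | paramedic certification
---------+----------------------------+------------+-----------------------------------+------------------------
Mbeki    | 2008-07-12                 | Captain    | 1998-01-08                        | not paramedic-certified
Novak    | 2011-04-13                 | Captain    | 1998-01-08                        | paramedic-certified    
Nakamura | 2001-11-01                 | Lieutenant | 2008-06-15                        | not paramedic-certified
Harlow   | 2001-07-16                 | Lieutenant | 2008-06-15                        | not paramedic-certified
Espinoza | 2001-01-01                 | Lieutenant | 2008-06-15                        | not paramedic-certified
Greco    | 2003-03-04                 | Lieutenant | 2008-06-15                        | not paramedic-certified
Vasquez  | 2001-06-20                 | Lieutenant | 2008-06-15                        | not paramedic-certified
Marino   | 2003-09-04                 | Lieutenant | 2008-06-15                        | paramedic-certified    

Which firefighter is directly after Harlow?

By rank: Novak and Mbeki (Captain); then Marino, Greco, Nakamura, Harlow, Vasquez and Espinoza (Lieutenant).
Novak and Mbeki both have date of promotion to current rank 1998-01-08, so the next rule applies.
Among Novak and Mbeki, by date of academy graduation (later first): Novak (2011-04-13) before Mbeki (2008-07-12).
Marino, Greco, Nakamura, Harlow, Vasquez and Espinoza all have date of promotion to current rank 2008-06-15, so the next rule applies.
Among Marino, Greco, Nakamura, Harlow, Vasquez and Espinoza, by date of academy graduation (later first): Marino (2003-09-04) before Greco (2003-03-04) before Nakamura (2001-11-01) before Harlow (2001-07-16) before Vasquez (2001-06-20) before Espinoza (2001-01-01).
Order: Novak, Mbeki, Marino, Greco, Nakamura, Harlow, Vasquez, Espinoza.

Vasquez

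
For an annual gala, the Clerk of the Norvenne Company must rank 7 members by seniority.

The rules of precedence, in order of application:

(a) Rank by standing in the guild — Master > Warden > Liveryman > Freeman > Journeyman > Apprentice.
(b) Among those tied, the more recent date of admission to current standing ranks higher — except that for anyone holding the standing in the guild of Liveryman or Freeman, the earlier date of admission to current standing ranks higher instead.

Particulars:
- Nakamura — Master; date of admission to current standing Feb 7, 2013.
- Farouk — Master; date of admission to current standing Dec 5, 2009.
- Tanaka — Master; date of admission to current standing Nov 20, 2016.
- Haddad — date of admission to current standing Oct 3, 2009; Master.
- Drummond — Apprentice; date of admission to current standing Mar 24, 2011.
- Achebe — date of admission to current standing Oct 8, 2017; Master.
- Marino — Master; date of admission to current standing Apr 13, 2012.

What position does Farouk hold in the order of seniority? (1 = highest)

By standing in the guild: Achebe, Tanaka, Nakamura, Marino, Farouk and Haddad (Master); then Drummond (Apprentice).
Among Achebe, Tanaka, Nakamura, Marino, Farouk and Haddad, by date of admission to current standing (later first): Achebe (Oct 8, 2017) before Tanaka (Nov 20, 2016) before Nakamura (Feb 7, 2013) before Marino (Apr 13, 2012) before Farouk (Dec 5, 2009) before Haddad (Oct 3, 2009).
Order: Achebe, Tanaka, Nakamura, Marino, Farouk, Haddad, Drummond. So position 5.

5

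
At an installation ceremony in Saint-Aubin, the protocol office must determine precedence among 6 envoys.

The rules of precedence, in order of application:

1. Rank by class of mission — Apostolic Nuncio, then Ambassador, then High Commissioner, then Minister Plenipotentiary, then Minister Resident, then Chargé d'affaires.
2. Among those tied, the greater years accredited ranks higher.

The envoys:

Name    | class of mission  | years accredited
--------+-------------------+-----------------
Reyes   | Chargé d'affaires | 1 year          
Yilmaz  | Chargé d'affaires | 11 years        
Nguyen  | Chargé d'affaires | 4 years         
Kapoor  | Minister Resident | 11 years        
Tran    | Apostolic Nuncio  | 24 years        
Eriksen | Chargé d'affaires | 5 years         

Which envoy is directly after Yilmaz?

Eriksen

By class of mission: Tran (Apostolic Nuncio); then Kapoor (Minister Resident); then Yilmaz, Eriksen, Nguyen and Reyes (Chargé d'affaires).
Among Yilmaz, Eriksen, Nguyen and Reyes, by years accredited (higher first): Yilmaz (11 years) before Eriksen (5 years) before Nguyen (4 years) before Reyes (1 year).
Order: Tran, Kapoor, Yilmaz, Eriksen, Nguyen, Reyes.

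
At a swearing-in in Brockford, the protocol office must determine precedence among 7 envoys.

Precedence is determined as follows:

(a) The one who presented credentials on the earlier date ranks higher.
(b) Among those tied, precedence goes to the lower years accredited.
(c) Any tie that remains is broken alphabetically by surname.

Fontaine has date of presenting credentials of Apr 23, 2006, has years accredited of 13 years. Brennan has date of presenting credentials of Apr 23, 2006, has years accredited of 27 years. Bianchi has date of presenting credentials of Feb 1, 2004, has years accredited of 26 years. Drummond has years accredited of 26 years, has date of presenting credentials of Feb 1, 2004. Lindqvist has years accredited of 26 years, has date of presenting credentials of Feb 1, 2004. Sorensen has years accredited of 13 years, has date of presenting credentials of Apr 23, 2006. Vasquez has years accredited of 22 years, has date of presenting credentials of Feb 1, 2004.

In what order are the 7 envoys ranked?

Vasquez, Bianchi, Drummond, Lindqvist, Fontaine, Sorensen, Brennan

By date of presenting credentials (earlier first): Vasquez, Bianchi, Drummond and Lindqvist (each Feb 1, 2004); then Fontaine, Sorensen and Brennan (each Apr 23, 2006).
Among Vasquez, Bianchi, Drummond and Lindqvist, by years accredited (lower first): Vasquez (22 years) before Bianchi, Drummond and Lindqvist (26 years).
Among Bianchi, Drummond and Lindqvist, alphabetically by surname: Bianchi before Drummond before Lindqvist.
Among Fontaine, Sorensen and Brennan, by years accredited (lower first): Fontaine and Sorensen (13 years) before Brennan (27 years).
Among Fontaine and Sorensen, alphabetically by surname: Fontaine before Sorensen.
Full order: Vasquez, Bianchi, Drummond, Lindqvist, Fontaine, Sorensen, Brennan.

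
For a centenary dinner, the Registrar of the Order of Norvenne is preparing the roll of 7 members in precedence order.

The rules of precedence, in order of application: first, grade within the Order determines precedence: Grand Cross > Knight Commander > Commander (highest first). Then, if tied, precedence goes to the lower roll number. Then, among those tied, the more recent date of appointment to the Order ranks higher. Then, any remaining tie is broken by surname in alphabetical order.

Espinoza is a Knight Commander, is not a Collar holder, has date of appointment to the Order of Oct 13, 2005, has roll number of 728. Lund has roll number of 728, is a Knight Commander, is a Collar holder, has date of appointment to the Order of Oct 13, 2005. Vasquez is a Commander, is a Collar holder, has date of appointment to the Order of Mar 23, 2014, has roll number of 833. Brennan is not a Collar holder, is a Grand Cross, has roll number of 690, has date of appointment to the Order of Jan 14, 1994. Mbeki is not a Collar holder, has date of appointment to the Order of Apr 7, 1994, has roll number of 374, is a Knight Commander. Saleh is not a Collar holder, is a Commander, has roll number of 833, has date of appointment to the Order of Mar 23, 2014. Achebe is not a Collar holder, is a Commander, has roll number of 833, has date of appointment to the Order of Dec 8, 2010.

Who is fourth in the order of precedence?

By grade within the Order: Brennan (Grand Cross); then Mbeki, Espinoza and Lund (Knight Commander); then Saleh, Vasquez and Achebe (Commander).
Among Mbeki, Espinoza and Lund, by roll number (lower first): Mbeki (374) before Espinoza and Lund (728).
Espinoza and Lund both have date of appointment to the Order Oct 13, 2005, so the next rule applies.
Among Espinoza and Lund, alphabetically by surname: Espinoza before Lund.
Saleh, Vasquez and Achebe all have roll number 833, so the next rule applies.
Among Saleh, Vasquez and Achebe, by date of appointment to the Order (later first): Saleh and Vasquez (Mar 23, 2014) before Achebe (Dec 8, 2010).
Among Saleh and Vasquez, alphabetically by surname: Saleh before Vasquez.
Order: Brennan, Mbeki, Espinoza, Lund, Saleh, Vasquez, Achebe.

Lund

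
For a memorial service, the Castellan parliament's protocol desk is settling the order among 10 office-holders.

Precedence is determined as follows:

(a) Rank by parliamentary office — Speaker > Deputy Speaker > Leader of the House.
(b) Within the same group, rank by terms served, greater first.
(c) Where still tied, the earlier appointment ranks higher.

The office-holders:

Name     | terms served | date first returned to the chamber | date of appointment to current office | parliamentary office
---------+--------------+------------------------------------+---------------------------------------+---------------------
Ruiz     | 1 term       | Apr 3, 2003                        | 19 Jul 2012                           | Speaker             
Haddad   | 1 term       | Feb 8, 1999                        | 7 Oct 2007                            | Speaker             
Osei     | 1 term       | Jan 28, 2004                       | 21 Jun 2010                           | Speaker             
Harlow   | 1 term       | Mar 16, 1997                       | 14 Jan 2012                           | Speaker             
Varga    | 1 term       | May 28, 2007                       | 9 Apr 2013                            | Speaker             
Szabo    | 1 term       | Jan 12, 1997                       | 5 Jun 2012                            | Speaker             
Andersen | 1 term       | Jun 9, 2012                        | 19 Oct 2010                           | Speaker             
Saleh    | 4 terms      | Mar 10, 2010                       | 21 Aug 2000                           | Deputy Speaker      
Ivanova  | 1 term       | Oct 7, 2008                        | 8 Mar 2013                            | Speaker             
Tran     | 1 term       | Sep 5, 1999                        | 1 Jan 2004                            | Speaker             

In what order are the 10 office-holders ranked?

Tran, Haddad, Osei, Andersen, Harlow, Szabo, Ruiz, Ivanova, Varga, Saleh

By parliamentary office: Tran, Haddad, Osei, Andersen, Harlow, Szabo, Ruiz, Ivanova and Varga (Speaker); then Saleh (Deputy Speaker).
Tran, Haddad, Osei, Andersen, Harlow, Szabo, Ruiz, Ivanova and Varga all have terms served 1 term, so the next rule applies.
Among Tran, Haddad, Osei, Andersen, Harlow, Szabo, Ruiz, Ivanova and Varga, by date of appointment to current office (earlier first): Tran (1 Jan 2004) before Haddad (7 Oct 2007) before Osei (21 Jun 2010) before Andersen (19 Oct 2010) before Harlow (14 Jan 2012) before Szabo (5 Jun 2012) before Ruiz (19 Jul 2012) before Ivanova (8 Mar 2013) before Varga (9 Apr 2013).
Full order: Tran, Haddad, Osei, Andersen, Harlow, Szabo, Ruiz, Ivanova, Varga, Saleh.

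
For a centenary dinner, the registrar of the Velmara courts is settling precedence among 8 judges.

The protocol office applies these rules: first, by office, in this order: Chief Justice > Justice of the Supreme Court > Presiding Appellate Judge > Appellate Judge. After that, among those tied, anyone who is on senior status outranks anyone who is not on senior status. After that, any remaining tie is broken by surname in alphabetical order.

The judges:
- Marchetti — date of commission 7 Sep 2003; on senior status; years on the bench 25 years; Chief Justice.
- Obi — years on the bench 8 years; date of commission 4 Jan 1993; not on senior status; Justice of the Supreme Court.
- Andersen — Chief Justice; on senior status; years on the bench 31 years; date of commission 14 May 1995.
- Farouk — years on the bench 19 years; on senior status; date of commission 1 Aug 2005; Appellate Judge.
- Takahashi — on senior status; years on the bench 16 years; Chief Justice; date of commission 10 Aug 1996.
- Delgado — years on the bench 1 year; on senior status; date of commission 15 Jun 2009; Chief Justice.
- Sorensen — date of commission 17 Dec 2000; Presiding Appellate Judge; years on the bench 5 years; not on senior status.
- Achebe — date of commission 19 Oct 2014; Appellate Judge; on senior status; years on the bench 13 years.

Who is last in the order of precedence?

By office: Andersen, Delgado, Marchetti and Takahashi (Chief Justice); then Obi (Justice of the Supreme Court); then Sorensen (Presiding Appellate Judge); then Achebe and Farouk (Appellate Judge).
Andersen, Delgado, Marchetti and Takahashi are each on senior status, so the next rule applies.
Among Andersen, Delgado, Marchetti and Takahashi, alphabetically by surname: Andersen before Delgado before Marchetti before Takahashi.
Achebe and Farouk are each on senior status, so the next rule applies.
Among Achebe and Farouk, alphabetically by surname: Achebe before Farouk.
Order: Andersen, Delgado, Marchetti, Takahashi, Obi, Sorensen, Achebe, Farouk.

Farouk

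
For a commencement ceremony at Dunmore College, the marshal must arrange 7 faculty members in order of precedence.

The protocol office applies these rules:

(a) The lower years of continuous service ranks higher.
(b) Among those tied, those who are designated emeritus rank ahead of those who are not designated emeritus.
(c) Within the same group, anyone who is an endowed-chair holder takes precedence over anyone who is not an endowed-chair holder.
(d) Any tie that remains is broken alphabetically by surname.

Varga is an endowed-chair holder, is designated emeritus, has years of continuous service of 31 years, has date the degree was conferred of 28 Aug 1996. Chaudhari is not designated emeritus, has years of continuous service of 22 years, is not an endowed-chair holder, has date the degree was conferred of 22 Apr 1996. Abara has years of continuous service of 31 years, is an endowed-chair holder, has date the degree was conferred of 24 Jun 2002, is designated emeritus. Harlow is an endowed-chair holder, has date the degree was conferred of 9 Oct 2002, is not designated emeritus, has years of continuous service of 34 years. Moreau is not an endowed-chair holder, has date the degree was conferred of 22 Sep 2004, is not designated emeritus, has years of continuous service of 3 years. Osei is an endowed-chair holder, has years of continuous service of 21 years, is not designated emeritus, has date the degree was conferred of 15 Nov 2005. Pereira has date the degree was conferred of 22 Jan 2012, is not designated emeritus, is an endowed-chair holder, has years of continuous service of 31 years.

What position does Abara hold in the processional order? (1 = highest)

4

By years of continuous service (lower first): Moreau (3 years); then Osei (21 years); then Chaudhari (22 years); then Abara, Varga and Pereira (each 31 years); then Harlow (34 years).
Among Abara, Varga and Pereira, designated emeritus before not designated emeritus: Abara and Varga (designated emeritus) before Pereira (not designated emeritus).
Abara and Varga are each an endowed-chair holder, so the next rule applies.
Among Abara and Varga, alphabetically by surname: Abara before Varga.
Order: Moreau, Osei, Chaudhari, Abara, Varga, Pereira, Harlow. So position 4.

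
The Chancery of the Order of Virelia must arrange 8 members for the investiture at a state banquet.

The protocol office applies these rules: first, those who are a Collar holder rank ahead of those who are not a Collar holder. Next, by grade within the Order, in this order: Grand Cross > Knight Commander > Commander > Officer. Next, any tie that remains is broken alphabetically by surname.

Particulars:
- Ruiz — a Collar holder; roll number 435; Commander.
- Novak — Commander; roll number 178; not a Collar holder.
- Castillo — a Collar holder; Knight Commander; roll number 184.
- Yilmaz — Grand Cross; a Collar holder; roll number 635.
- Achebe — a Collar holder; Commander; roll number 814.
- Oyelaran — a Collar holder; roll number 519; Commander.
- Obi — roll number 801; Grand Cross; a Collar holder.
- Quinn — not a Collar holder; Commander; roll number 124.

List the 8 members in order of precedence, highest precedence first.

Obi, Yilmaz, Castillo, Achebe, Oyelaran, Ruiz, Novak, Quinn

By the first rule: Obi, Yilmaz, Castillo, Achebe, Oyelaran and Ruiz (each a Collar holder); then Novak and Quinn (both not a Collar holder).
Among Obi, Yilmaz, Castillo, Achebe, Oyelaran and Ruiz, by grade within the Order: Obi and Yilmaz (Grand Cross) before Castillo (Knight Commander) before Achebe, Oyelaran and Ruiz (Commander).
Among Obi and Yilmaz, alphabetically by surname: Obi before Yilmaz.
Among Achebe, Oyelaran and Ruiz, alphabetically by surname: Achebe before Oyelaran before Ruiz.
Novak and Quinn are each Commander, so the next rule applies.
Among Novak and Quinn, alphabetically by surname: Novak before Quinn.
Full order: Obi, Yilmaz, Castillo, Achebe, Oyelaran, Ruiz, Novak, Quinn.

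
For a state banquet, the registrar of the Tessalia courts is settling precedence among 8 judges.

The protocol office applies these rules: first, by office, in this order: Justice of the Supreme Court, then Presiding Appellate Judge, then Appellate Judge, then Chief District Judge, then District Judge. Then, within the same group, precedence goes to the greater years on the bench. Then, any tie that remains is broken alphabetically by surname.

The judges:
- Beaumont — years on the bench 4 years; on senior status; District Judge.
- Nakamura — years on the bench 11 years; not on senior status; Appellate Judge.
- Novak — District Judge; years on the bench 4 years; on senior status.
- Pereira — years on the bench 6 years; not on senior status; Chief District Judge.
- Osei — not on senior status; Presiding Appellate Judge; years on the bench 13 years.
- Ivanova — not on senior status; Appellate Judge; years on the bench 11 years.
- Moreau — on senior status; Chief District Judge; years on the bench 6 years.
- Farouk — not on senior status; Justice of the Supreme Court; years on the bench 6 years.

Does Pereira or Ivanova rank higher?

Ivanova

By office: Farouk (Justice of the Supreme Court); then Osei (Presiding Appellate Judge); then Ivanova and Nakamura (Appellate Judge); then Moreau and Pereira (Chief District Judge); then Beaumont and Novak (District Judge).
Ivanova and Nakamura both have years on the bench 11 years, so the next rule applies.
Among Ivanova and Nakamura, alphabetically by surname: Ivanova before Nakamura.
Moreau and Pereira both have years on the bench 6 years, so the next rule applies.
Among Moreau and Pereira, alphabetically by surname: Moreau before Pereira.
Beaumont and Novak both have years on the bench 4 years, so the next rule applies.
Among Beaumont and Novak, alphabetically by surname: Beaumont before Novak.
So Ivanova takes precedence.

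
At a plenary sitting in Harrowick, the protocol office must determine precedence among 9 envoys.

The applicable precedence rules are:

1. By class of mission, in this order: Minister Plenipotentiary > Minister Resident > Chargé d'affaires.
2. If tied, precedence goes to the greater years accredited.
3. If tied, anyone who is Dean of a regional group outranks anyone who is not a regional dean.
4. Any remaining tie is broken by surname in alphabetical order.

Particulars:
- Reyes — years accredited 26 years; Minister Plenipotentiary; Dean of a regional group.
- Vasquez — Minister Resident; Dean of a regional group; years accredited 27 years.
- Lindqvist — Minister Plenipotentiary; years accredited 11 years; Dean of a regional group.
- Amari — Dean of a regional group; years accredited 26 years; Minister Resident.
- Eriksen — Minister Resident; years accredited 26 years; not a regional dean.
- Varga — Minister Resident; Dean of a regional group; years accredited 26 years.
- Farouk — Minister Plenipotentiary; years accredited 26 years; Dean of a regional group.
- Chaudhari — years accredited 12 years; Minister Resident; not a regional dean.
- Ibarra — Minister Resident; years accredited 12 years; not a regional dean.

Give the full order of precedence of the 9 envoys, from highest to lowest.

Farouk, Reyes, Lindqvist, Vasquez, Amari, Varga, Eriksen, Chaudhari, Ibarra

By class of mission: Farouk, Reyes and Lindqvist (Minister Plenipotentiary); then Vasquez, Amari, Varga, Eriksen, Chaudhari and Ibarra (Minister Resident).
Among Farouk, Reyes and Lindqvist, by years accredited (higher first): Farouk and Reyes (26 years) before Lindqvist (11 years).
Farouk and Reyes are each Dean of a regional group, so the next rule applies.
Among Farouk and Reyes, alphabetically by surname: Farouk before Reyes.
Among Vasquez, Amari, Varga, Eriksen, Chaudhari and Ibarra, by years accredited (higher first): Vasquez (27 years) before Amari, Varga and Eriksen (26 years) before Chaudhari and Ibarra (12 years).
Among Amari, Varga and Eriksen, Dean of a regional group before not a regional dean: Amari and Varga (Dean of a regional group) before Eriksen (not a regional dean).
Among Amari and Varga, alphabetically by surname: Amari before Varga.
Chaudhari and Ibarra are each not a regional dean, so the next rule applies.
Among Chaudhari and Ibarra, alphabetically by surname: Chaudhari before Ibarra.
Full order: Farouk, Reyes, Lindqvist, Vasquez, Amari, Varga, Eriksen, Chaudhari, Ibarra.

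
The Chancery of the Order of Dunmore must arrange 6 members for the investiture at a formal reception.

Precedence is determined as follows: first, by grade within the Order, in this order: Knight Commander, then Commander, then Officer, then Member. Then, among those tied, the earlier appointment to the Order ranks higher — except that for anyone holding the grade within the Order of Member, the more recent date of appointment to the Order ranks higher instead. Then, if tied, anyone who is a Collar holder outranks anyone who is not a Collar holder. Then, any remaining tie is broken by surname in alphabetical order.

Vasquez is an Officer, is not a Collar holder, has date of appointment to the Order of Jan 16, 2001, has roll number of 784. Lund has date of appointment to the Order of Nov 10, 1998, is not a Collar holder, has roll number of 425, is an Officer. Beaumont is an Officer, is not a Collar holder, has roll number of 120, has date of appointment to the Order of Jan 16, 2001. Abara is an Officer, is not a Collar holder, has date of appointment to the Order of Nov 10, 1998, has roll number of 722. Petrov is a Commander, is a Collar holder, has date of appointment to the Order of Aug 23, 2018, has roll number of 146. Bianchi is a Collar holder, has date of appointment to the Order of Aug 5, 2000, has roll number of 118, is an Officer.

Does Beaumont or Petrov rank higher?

Petrov

By grade within the Order: Petrov (Commander); then Abara, Lund, Bianchi, Beaumont and Vasquez (Officer).
Among Abara, Lund, Bianchi, Beaumont and Vasquez, by date of appointment to the Order (earlier first): Abara and Lund (Nov 10, 1998) before Bianchi (Aug 5, 2000) before Beaumont and Vasquez (Jan 16, 2001).
Abara and Lund are each not a Collar holder, so the next rule applies.
Among Abara and Lund, alphabetically by surname: Abara before Lund.
Beaumont and Vasquez are each not a Collar holder, so the next rule applies.
Among Beaumont and Vasquez, alphabetically by surname: Beaumont before Vasquez.
So Petrov takes precedence.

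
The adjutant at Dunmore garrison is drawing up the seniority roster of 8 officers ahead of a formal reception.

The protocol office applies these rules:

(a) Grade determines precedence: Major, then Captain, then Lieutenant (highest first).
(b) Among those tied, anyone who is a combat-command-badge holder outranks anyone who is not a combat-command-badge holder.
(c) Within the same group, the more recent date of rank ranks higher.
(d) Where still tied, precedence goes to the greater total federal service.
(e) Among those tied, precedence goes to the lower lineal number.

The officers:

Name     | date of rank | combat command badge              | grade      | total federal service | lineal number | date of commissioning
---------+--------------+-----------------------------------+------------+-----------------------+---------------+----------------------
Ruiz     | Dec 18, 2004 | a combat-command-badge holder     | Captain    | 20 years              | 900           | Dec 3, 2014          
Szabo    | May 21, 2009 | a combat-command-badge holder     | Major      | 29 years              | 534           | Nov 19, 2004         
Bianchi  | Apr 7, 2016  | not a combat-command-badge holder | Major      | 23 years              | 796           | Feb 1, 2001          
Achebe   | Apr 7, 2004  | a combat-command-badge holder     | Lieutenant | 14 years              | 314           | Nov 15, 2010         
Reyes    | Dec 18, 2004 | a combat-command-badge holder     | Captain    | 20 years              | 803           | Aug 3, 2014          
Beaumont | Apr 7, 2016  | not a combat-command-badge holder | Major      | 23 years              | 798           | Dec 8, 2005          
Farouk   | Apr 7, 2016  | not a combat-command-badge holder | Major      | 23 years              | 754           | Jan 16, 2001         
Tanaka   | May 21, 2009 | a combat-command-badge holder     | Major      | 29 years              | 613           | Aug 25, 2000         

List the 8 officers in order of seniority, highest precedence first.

Szabo, Tanaka, Farouk, Bianchi, Beaumont, Reyes, Ruiz, Achebe

By grade: Szabo, Tanaka, Farouk, Bianchi and Beaumont (Major); then Reyes and Ruiz (Captain); then Achebe (Lieutenant).
Among Szabo, Tanaka, Farouk, Bianchi and Beaumont, a combat-command-badge holder before not a combat-command-badge holder: Szabo and Tanaka (a combat-command-badge holder) before Farouk, Bianchi and Beaumont (not a combat-command-badge holder).
Szabo and Tanaka both have date of rank May 21, 2009, so the next rule applies.
Szabo and Tanaka both have total federal service 29 years, so the next rule applies.
Among Szabo and Tanaka, by lineal number (lower first): Szabo (534) before Tanaka (613).
Farouk, Bianchi and Beaumont all have date of rank Apr 7, 2016, so the next rule applies.
Farouk, Bianchi and Beaumont all have total federal service 23 years, so the next rule applies.
Among Farouk, Bianchi and Beaumont, by lineal number (lower first): Farouk (754) before Bianchi (796) before Beaumont (798).
Reyes and Ruiz are each a combat-command-badge holder, so the next rule applies.
Reyes and Ruiz both have date of rank Dec 18, 2004, so the next rule applies.
Reyes and Ruiz both have total federal service 20 years, so the next rule applies.
Among Reyes and Ruiz, by lineal number (lower first): Reyes (803) before Ruiz (900).
Full order: Szabo, Tanaka, Farouk, Bianchi, Beaumont, Reyes, Ruiz, Achebe.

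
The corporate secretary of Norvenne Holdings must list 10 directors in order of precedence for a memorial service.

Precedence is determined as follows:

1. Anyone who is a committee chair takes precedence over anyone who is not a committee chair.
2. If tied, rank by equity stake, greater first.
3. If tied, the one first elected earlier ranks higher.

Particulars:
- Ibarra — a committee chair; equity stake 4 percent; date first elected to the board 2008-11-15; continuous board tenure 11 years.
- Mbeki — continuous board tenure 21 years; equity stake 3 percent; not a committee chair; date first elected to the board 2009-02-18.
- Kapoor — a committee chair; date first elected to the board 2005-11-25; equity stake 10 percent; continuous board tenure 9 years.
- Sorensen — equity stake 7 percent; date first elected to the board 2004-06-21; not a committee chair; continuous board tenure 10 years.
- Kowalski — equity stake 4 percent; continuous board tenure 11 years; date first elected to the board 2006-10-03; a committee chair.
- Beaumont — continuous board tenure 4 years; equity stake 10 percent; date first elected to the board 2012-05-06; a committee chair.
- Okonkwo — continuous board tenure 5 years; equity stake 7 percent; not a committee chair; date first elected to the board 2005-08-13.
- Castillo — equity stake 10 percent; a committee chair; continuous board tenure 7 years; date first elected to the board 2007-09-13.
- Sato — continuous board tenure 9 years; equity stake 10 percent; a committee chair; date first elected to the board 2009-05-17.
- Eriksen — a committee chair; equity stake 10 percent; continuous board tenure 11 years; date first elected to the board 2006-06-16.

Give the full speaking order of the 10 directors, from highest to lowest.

By the first rule: Kapoor, Eriksen, Castillo, Sato, Beaumont, Kowalski and Ibarra (each a committee chair); then Sorensen, Okonkwo and Mbeki (each not a committee chair).
Among Kapoor, Eriksen, Castillo, Sato, Beaumont, Kowalski and Ibarra, by equity stake (higher first): Kapoor, Eriksen, Castillo, Sato and Beaumont (10 percent) before Kowalski and Ibarra (4 percent).
Among Kapoor, Eriksen, Castillo, Sato and Beaumont, by date first elected to the board (earlier first): Kapoor (2005-11-25) before Eriksen (2006-06-16) before Castillo (2007-09-13) before Sato (2009-05-17) before Beaumont (2012-05-06).
Among Kowalski and Ibarra, by date first elected to the board (earlier first): Kowalski (2006-10-03) before Ibarra (2008-11-15).
Among Sorensen, Okonkwo and Mbeki, by equity stake (higher first): Sorensen and Okonkwo (7 percent) before Mbeki (3 percent).
Among Sorensen and Okonkwo, by date first elected to the board (earlier first): Sorensen (2004-06-21) before Okonkwo (2005-08-13).
Full order: Kapoor, Eriksen, Castillo, Sato, Beaumont, Kowalski, Ibarra, Sorensen, Okonkwo, Mbeki.

Kapoor, Eriksen, Castillo, Sato, Beaumont, Kowalski, Ibarra, Sorensen, Okonkwo, Mbeki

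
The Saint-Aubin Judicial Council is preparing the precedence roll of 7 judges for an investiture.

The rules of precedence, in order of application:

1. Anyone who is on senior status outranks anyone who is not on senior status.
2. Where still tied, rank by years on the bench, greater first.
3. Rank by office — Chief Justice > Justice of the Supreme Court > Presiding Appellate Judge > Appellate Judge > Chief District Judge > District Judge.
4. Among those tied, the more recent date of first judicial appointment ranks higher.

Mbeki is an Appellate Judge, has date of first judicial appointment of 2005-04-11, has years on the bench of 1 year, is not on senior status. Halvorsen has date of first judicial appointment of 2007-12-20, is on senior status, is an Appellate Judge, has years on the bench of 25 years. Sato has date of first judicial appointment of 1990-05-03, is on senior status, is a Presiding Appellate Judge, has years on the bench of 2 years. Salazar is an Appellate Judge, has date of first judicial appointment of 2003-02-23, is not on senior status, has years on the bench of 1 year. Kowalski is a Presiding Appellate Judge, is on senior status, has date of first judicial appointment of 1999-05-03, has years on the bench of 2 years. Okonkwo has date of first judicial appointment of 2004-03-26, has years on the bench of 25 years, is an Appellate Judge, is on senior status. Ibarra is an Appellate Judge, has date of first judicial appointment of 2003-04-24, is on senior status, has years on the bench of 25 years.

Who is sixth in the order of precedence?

By the first rule: Halvorsen, Okonkwo, Ibarra, Kowalski and Sato (each on senior status); then Mbeki and Salazar (both not on senior status).
Among Halvorsen, Okonkwo, Ibarra, Kowalski and Sato, by years on the bench (higher first): Halvorsen, Okonkwo and Ibarra (25 years) before Kowalski and Sato (2 years).
Halvorsen, Okonkwo and Ibarra are each Appellate Judge, so the next rule applies.
Among Halvorsen, Okonkwo and Ibarra, by date of first judicial appointment (later first): Halvorsen (2007-12-20) before Okonkwo (2004-03-26) before Ibarra (2003-04-24).
Kowalski and Sato are each Presiding Appellate Judge, so the next rule applies.
Among Kowalski and Sato, by date of first judicial appointment (later first): Kowalski (1999-05-03) before Sato (1990-05-03).
Mbeki and Salazar both have years on the bench 1 year, so the next rule applies.
Mbeki and Salazar are each Appellate Judge, so the next rule applies.
Among Mbeki and Salazar, by date of first judicial appointment (later first): Mbeki (2005-04-11) before Salazar (2003-02-23).
Order: Halvorsen, Okonkwo, Ibarra, Kowalski, Sato, Mbeki, Salazar.

Mbeki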